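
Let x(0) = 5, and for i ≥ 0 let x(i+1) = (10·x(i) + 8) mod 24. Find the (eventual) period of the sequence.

Computing terms: x(0) = 5; x(1) = 10; x(2) = 12; x(3) = 8; x(4) = 16; x(5) = 0; x(6) = 8.
Since x(6) = x(3) = 8, the sequence is eventually periodic: after a pre-period of length 3 it cycles with period 3.

3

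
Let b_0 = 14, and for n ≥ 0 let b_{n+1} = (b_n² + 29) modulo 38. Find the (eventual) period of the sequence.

14

Listing terms: b_0 = 14; b_1 = 35; b_2 = 0; b_3 = 29; b_4 = 34; b_5 = 7; b_6 = 2; b_7 = 33; b_8 = 16; b_9 = 19; b_{10} = 10; b_{11} = 15; b_{12} = 26; b_{13} = 21; b_{14} = 14.
Since b_{14} = b_0 = 14, the sequence is periodic with period 14.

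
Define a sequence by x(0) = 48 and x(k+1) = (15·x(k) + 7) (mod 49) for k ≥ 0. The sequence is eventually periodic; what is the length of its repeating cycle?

7

Computing terms: x(0) = 48, x(1) = 41, x(2) = 34, x(3) = 27, x(4) = 20, x(5) = 13, x(6) = 6, x(7) = 48.
Since x(7) = x(0) = 48, the sequence is periodic with period 7.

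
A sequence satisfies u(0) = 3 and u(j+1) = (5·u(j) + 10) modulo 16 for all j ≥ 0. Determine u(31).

5

Listing terms: u(0) = 3; u(1) = 9; u(2) = 7; u(3) = 13; u(4) = 11; u(5) = 1; u(6) = 15; u(7) = 5; u(8) = 3.
The sequence repeats with period 8.
(31 - 0) mod 8 = 7, so u(31) = u(7) = 5.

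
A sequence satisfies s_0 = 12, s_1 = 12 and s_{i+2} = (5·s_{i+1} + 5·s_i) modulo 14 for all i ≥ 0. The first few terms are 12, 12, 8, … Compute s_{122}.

Listing terms: s_0 = 12, s_1 = 12, s_2 = 8, s_3 = 2, s_4 = 8, s_5 = 8, s_6 = 10, s_7 = 6, s_8 = 10, s_9 = 10, s_{10} = 2, s_{11} = 4, s_{12} = 2, s_{13} = 2, s_{14} = 6, s_{15} = 12, s_{16} = 6, s_{17} = 6, s_{18} = 4, s_{19} = 8, s_{20} = 4, s_{21} = 4, s_{22} = 12, s_{23} = 10, s_{24} = 12, s_{25} = 12.
Since (s_{24}, s_{25}) = (s_0, s_1) = (12, 12) (two consecutive terms determine the rest), the sequence is periodic with period 24.
(122 - 0) mod 24 = 2, so s_{122} = s_2 = 8.

8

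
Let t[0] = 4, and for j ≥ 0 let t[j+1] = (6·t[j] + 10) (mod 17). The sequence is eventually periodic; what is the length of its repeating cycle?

16

Computing terms: t[0] = 4, t[1] = 0, t[2] = 10, t[3] = 2, t[4] = 5, t[5] = 6, t[6] = 12, t[7] = 14, t[8] = 9, t[9] = 13, t[10] = 3, t[11] = 11, t[12] = 8, t[13] = 7, t[14] = 1, t[15] = 16, t[16] = 4.
The sequence repeats with period 16.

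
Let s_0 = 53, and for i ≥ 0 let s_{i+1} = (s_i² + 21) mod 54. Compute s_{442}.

We have s_0 = 53,  s_1 = 22,  s_2 = 19,  s_3 = 4,  s_4 = 37,  s_5 = 40,  s_6 = 1,  s_7 = 22.
Since s_7 = s_1 = 22, the sequence is eventually periodic: after a pre-period of length 1 it cycles with period 6.
For i ≥ 1, s_i depends only on (i - 1) mod 6. (442 - 1) mod 6 = 3, so s_{442} = s_4 = 37.

37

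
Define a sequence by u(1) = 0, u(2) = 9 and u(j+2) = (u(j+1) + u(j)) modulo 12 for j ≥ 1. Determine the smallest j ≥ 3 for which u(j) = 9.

Listing terms: u(1) = 0,  u(2) = 9,  u(3) = 9,  u(4) = 6,  u(5) = 3,  u(6) = 9,  u(7) = 0,  u(8) = 9.
Since (u(7), u(8)) = (u(1), u(2)) = (0, 9) (two consecutive terms determine the rest), the sequence is periodic with period 6.
The value 9 first appears (with j ≥ 3) at u(3).

3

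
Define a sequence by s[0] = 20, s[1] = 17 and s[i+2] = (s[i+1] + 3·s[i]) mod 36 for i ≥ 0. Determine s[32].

Listing terms: s[0] = 20,  s[1] = 17,  s[2] = 5,  s[3] = 20,  s[4] = 35,  s[5] = 23,  s[6] = 20,  s[7] = 17.
The sequence repeats with period 6.
So s[32] = s[0 + ((32-0) mod 6)] = s[2] = 5.

5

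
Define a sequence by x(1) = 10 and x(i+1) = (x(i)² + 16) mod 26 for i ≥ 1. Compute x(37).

Computing terms: x(1) = 10; x(2) = 12; x(3) = 4; x(4) = 6; x(5) = 0; x(6) = 16; x(7) = 12.
Since x(7) = x(2) = 12, the sequence is eventually periodic: after a pre-period of length 1 it cycles with period 5.
For i ≥ 2, x(i) depends only on (i - 2) mod 5. (37 - 2) mod 5 = 0, so x(37) = x(2) = 12.

12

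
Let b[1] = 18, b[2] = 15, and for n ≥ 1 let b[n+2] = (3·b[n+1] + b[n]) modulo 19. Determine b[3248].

14

b[1] = 18, b[2] = 15, b[3] = 6, b[4] = 14, b[5] = 10, b[6] = 6, b[7] = 9, b[8] = 14, b[9] = 13, b[10] = 15, b[11] = 1, b[12] = 18, b[13] = 17, b[14] = 12, b[15] = 15, b[16] = 0, b[17] = 15, b[18] = 7, b[19] = 17, b[20] = 1, b[21] = 1, b[22] = 4, b[23] = 13, b[24] = 5, b[25] = 9, b[26] = 13, b[27] = 10, b[28] = 5, b[29] = 6, b[30] = 4, b[31] = 18, b[32] = 1, b[33] = 2, b[34] = 7, b[35] = 4, b[36] = 0, b[37] = 4, b[38] = 12, b[39] = 2, b[40] = 18, b[41] = 18, b[42] = 15.
Since (b[41], b[42]) = (b[1], b[2]) = (18, 15) (two consecutive terms determine the rest), the sequence is periodic with period 40.
(3248 - 1) mod 40 = 7, so b[3248] = b[8] = 14.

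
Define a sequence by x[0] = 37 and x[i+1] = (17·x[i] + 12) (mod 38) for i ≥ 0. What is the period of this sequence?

We have x[0] = 37,  x[1] = 33,  x[2] = 3,  x[3] = 25,  x[4] = 19,  x[5] = 31,  x[6] = 7,  x[7] = 17,  x[8] = 35,  x[9] = 37.
The sequence repeats with period 9.

9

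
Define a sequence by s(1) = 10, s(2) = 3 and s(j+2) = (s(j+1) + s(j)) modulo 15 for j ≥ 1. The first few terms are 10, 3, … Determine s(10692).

We have s(1) = 10; s(2) = 3; s(3) = 13; s(4) = 1; s(5) = 14; s(6) = 0; s(7) = 14; s(8) = 14; s(9) = 13; s(10) = 12; s(11) = 10; s(12) = 7; s(13) = 2; s(14) = 9; s(15) = 11; s(16) = 5; s(17) = 1; s(18) = 6; s(19) = 7; s(20) = 13; s(21) = 5; s(22) = 3; s(23) = 8; s(24) = 11; s(25) = 4; s(26) = 0; s(27) = 4; s(28) = 4; s(29) = 8; s(30) = 12; s(31) = 5; s(32) = 2; s(33) = 7; s(34) = 9; s(35) = 1; s(36) = 10; s(37) = 11; s(38) = 6; s(39) = 2; s(40) = 8; s(41) = 10; s(42) = 3.
Since (s(41), s(42)) = (s(1), s(2)) = (10, 3) (two consecutive terms determine the rest), the sequence is periodic with period 40.
So s(10692) = s(1 + ((10692-1) mod 40)) = s(12) = 7.

7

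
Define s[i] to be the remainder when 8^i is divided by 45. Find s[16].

s[1] = 8; s[2] = 19; s[3] = 17; s[4] = 1; s[5] = 8.
Since s[5] = s[1] = 8, the sequence is periodic with period 4.
(16 - 1) mod 4 = 3, so s[16] = s[4] = 1.

1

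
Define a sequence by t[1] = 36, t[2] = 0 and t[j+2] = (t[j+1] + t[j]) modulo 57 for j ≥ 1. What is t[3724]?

6

Listing terms: t[1] = 36,  t[2] = 0,  t[3] = 36,  t[4] = 36,  t[5] = 15,  t[6] = 51,  t[7] = 9,  t[8] = 3,  t[9] = 12,  t[10] = 15,  t[11] = 27,  t[12] = 42,  t[13] = 12,  t[14] = 54,  t[15] = 9,  t[16] = 6,  t[17] = 15,  t[18] = 21,  t[19] = 36,  t[20] = 0.
The sequence repeats with period 18.
(3724 - 1) mod 18 = 15, so t[3724] = t[16] = 6.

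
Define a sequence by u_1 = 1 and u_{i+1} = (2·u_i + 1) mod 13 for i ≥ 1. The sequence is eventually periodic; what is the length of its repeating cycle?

12

u_1 = 1, u_2 = 3, u_3 = 7, u_4 = 2, u_5 = 5, u_6 = 11, u_7 = 10, u_8 = 8, u_9 = 4, u_{10} = 9, u_{11} = 6, u_{12} = 0, u_{13} = 1.
The sequence repeats with period 12.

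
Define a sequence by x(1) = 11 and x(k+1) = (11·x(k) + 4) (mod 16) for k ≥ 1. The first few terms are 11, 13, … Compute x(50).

Computing terms: x(1) = 11, x(2) = 13, x(3) = 3, x(4) = 5, x(5) = 11.
Since x(5) = x(1) = 11, the sequence is periodic with period 4.
So x(50) = x(1 + ((50-1) mod 4)) = x(2) = 13.

13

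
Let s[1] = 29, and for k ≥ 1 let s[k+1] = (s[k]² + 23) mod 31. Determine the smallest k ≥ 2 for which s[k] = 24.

7

Computing terms: s[1] = 29, s[2] = 27, s[3] = 8, s[4] = 25, s[5] = 28, s[6] = 1, s[7] = 24, s[8] = 10, s[9] = 30, s[10] = 24.
Since s[10] = s[7] = 24, the sequence is eventually periodic: after a pre-period of length 6 it cycles with period 3.
The value 24 first appears (with k ≥ 2) at s[7].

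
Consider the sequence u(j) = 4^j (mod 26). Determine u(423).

Computing terms: u(1) = 4,  u(2) = 16,  u(3) = 12,  u(4) = 22,  u(5) = 10,  u(6) = 14,  u(7) = 4.
Since u(7) = u(1) = 4, the sequence is periodic with period 6.
So u(423) = u(1 + ((423-1) mod 6)) = u(3) = 12.

12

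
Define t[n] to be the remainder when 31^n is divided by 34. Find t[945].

Listing terms: t[1] = 31, t[2] = 9, t[3] = 7, t[4] = 13, t[5] = 29, t[6] = 15, t[7] = 23, t[8] = 33, t[9] = 3, t[10] = 25, t[11] = 27, t[12] = 21, t[13] = 5, t[14] = 19, t[15] = 11, t[16] = 1, t[17] = 31.
Since t[17] = t[1] = 31, the sequence is periodic with period 16.
So t[945] = t[1 + ((945-1) mod 16)] = t[1] = 31.

31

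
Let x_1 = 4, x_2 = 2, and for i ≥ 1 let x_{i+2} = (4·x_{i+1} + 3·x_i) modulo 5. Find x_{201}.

0

Computing terms: x_1 = 4, x_2 = 2, x_3 = 0, x_4 = 1, x_5 = 4, x_6 = 4, x_7 = 3, x_8 = 4, x_9 = 0, x_{10} = 2, x_{11} = 3, x_{12} = 3, x_{13} = 1, x_{14} = 3, x_{15} = 0, x_{16} = 4, x_{17} = 1, x_{18} = 1, x_{19} = 2, x_{20} = 1, x_{21} = 0, x_{22} = 3, x_{23} = 2, x_{24} = 2, x_{25} = 4, x_{26} = 2.
The sequence repeats with period 24.
So x_{201} = x_{1 + ((201-1) mod 24)} = x_9 = 0.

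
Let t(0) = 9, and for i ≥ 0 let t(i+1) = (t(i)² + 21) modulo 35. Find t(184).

Computing terms: t(0) = 9; t(1) = 32; t(2) = 30; t(3) = 11; t(4) = 2; t(5) = 25; t(6) = 16; t(7) = 32.
Since t(7) = t(1) = 32, the sequence is eventually periodic: after a pre-period of length 1 it cycles with period 6.
For i ≥ 1, t(i) depends only on (i - 1) mod 6. (184 - 1) mod 6 = 3, so t(184) = t(4) = 2.

2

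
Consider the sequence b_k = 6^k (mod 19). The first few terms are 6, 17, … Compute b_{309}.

7

b_1 = 6, b_2 = 17, b_3 = 7, b_4 = 4, b_5 = 5, b_6 = 11, b_7 = 9, b_8 = 16, b_9 = 1, b_{10} = 6.
Since b_{10} = b_1 = 6, the sequence is periodic with period 9.
So b_{309} = b_{1 + ((309-1) mod 9)} = b_3 = 7.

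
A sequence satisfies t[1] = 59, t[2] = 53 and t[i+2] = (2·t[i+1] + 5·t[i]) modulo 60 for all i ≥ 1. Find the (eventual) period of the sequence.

4

Listing terms: t[1] = 59, t[2] = 53, t[3] = 41, t[4] = 47, t[5] = 59, t[6] = 53.
Since (t[5], t[6]) = (t[1], t[2]) = (59, 53) (two consecutive terms determine the rest), the sequence is periodic with period 4.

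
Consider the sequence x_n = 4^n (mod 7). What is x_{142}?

4

x_0 = 1; x_1 = 4; x_2 = 2; x_3 = 1.
The sequence repeats with period 3.
So x_{142} = x_{0 + ((142-0) mod 3)} = x_1 = 4.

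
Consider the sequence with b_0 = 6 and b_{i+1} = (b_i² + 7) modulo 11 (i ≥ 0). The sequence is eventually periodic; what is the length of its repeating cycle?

3

We have b_0 = 6, b_1 = 10, b_2 = 8, b_3 = 5, b_4 = 10.
Since b_4 = b_1 = 10, the sequence is eventually periodic: after a pre-period of length 1 it cycles with period 3.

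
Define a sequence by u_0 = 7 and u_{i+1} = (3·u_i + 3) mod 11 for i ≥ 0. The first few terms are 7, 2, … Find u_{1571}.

We have u_0 = 7; u_1 = 2; u_2 = 9; u_3 = 8; u_4 = 5; u_5 = 7.
Since u_5 = u_0 = 7, the sequence is periodic with period 5.
(1571 - 0) mod 5 = 1, so u_{1571} = u_1 = 2.

2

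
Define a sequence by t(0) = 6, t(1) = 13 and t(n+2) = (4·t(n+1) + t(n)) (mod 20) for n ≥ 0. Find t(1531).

17

We have t(0) = 6,  t(1) = 13,  t(2) = 18,  t(3) = 5,  t(4) = 18,  t(5) = 17,  t(6) = 6,  t(7) = 1,  t(8) = 10,  t(9) = 1,  t(10) = 14,  t(11) = 17,  t(12) = 2,  t(13) = 5,  t(14) = 2,  t(15) = 13,  t(16) = 14,  t(17) = 9,  t(18) = 10,  t(19) = 9,  t(20) = 6,  t(21) = 13.
The sequence repeats with period 20.
(1531 - 0) mod 20 = 11, so t(1531) = t(11) = 17.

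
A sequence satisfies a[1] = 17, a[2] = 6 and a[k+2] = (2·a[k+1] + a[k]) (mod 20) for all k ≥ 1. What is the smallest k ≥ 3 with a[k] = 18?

a[1] = 17, a[2] = 6, a[3] = 9, a[4] = 4, a[5] = 17, a[6] = 18, a[7] = 13, a[8] = 4, a[9] = 1, a[10] = 6, a[11] = 13, a[12] = 12, a[13] = 17, a[14] = 6.
The sequence repeats with period 12.
The value 18 first appears (with k ≥ 3) at a[6].

6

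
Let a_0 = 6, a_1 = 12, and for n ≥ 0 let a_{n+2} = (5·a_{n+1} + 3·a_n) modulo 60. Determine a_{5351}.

a_0 = 6,  a_1 = 12,  a_2 = 18,  a_3 = 6,  a_4 = 24,  a_5 = 18,  a_6 = 42,  a_7 = 24,  a_8 = 6,  a_9 = 42,  a_{10} = 48,  a_{11} = 6,  a_{12} = 54,  a_{13} = 48,  a_{14} = 42,  a_{15} = 54,  a_{16} = 36,  a_{17} = 42,  a_{18} = 18,  a_{19} = 36,  a_{20} = 54,  a_{21} = 18,  a_{22} = 12,  a_{23} = 54,  a_{24} = 6,  a_{25} = 12.
Since (a_{24}, a_{25}) = (a_0, a_1) = (6, 12) (two consecutive terms determine the rest), the sequence is periodic with period 24.
(5351 - 0) mod 24 = 23, so a_{5351} = a_{23} = 54.

54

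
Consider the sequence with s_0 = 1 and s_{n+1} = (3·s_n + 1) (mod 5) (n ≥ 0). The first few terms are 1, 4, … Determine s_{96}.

s_0 = 1, s_1 = 4, s_2 = 3, s_3 = 0, s_4 = 1.
The sequence repeats with period 4.
So s_{96} = s_{0 + ((96-0) mod 4)} = s_0 = 1.

1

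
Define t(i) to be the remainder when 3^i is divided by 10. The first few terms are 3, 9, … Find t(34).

9

We have t(1) = 3; t(2) = 9; t(3) = 7; t(4) = 1; t(5) = 3.
The sequence repeats with period 4.
So t(34) = t(1 + ((34-1) mod 4)) = t(2) = 9.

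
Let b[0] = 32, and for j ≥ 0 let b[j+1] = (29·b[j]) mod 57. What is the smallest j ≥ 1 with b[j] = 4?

We have b[0] = 32; b[1] = 16; b[2] = 8; b[3] = 4; b[4] = 2; b[5] = 1; b[6] = 29; b[7] = 43; b[8] = 50; b[9] = 25; b[10] = 41; b[11] = 49; b[12] = 53; b[13] = 55; b[14] = 56; b[15] = 28; b[16] = 14; b[17] = 7; b[18] = 32.
Since b[18] = b[0] = 32, the sequence is periodic with period 18.
The value 4 first appears (with j ≥ 1) at b[3].

3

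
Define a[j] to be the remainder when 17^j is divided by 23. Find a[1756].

3

Computing terms: a[0] = 1, a[1] = 17, a[2] = 13, a[3] = 14, a[4] = 8, a[5] = 21, a[6] = 12, a[7] = 20, a[8] = 18, a[9] = 7, a[10] = 4, a[11] = 22, a[12] = 6, a[13] = 10, a[14] = 9, a[15] = 15, a[16] = 2, a[17] = 11, a[18] = 3, a[19] = 5, a[20] = 16, a[21] = 19, a[22] = 1.
Since a[22] = a[0] = 1, the sequence is periodic with period 22.
So a[1756] = a[0 + ((1756-0) mod 22)] = a[18] = 3.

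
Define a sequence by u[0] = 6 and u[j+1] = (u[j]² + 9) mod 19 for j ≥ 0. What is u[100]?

14

Listing terms: u[0] = 6, u[1] = 7, u[2] = 1, u[3] = 10, u[4] = 14, u[5] = 15, u[6] = 6.
Since u[6] = u[0] = 6, the sequence is periodic with period 6.
(100 - 0) mod 6 = 4, so u[100] = u[4] = 14.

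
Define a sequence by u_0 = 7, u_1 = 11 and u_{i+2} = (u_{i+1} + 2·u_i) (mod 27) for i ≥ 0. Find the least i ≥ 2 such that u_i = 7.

Listing terms: u_0 = 7,  u_1 = 11,  u_2 = 25,  u_3 = 20,  u_4 = 16,  u_5 = 2,  u_6 = 7,  u_7 = 11.
The sequence repeats with period 6.
The value 7 next appears (with i ≥ 2) at u_6.

6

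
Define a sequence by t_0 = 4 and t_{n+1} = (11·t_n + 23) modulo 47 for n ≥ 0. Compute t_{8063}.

14

Computing terms: t_0 = 4; t_1 = 20; t_2 = 8; t_3 = 17; t_4 = 22; t_5 = 30; t_6 = 24; t_7 = 5; t_8 = 31; t_9 = 35; t_{10} = 32; t_{11} = 46; t_{12} = 12; t_{13} = 14; t_{14} = 36; t_{15} = 43; t_{16} = 26; t_{17} = 27; t_{18} = 38; t_{19} = 18; t_{20} = 33; t_{21} = 10; t_{22} = 39; t_{23} = 29; t_{24} = 13; t_{25} = 25; t_{26} = 16; t_{27} = 11; t_{28} = 3; t_{29} = 9; t_{30} = 28; t_{31} = 2; t_{32} = 45; t_{33} = 1; t_{34} = 34; t_{35} = 21; t_{36} = 19; t_{37} = 44; t_{38} = 37; t_{39} = 7; t_{40} = 6; t_{41} = 42; t_{42} = 15; t_{43} = 0; t_{44} = 23; t_{45} = 41; t_{46} = 4.
Since t_{46} = t_0 = 4, the sequence is periodic with period 46.
(8063 - 0) mod 46 = 13, so t_{8063} = t_{13} = 14.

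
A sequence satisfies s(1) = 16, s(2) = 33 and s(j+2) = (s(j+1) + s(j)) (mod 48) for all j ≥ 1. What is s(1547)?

Computing terms: s(1) = 16, s(2) = 33, s(3) = 1, s(4) = 34, s(5) = 35, s(6) = 21, s(7) = 8, s(8) = 29, s(9) = 37, s(10) = 18, s(11) = 7, s(12) = 25, s(13) = 32, s(14) = 9, s(15) = 41, s(16) = 2, s(17) = 43, s(18) = 45, s(19) = 40, s(20) = 37, s(21) = 29, s(22) = 18, s(23) = 47, s(24) = 17, s(25) = 16, s(26) = 33.
The sequence repeats with period 24.
So s(1547) = s(1 + ((1547-1) mod 24)) = s(11) = 7.

7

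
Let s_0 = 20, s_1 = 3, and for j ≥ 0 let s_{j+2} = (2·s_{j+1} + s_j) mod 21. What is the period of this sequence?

24

We have s_0 = 20; s_1 = 3; s_2 = 5; s_3 = 13; s_4 = 10; s_5 = 12; s_6 = 13; s_7 = 17; s_8 = 5; s_9 = 6; s_{10} = 17; s_{11} = 19; s_{12} = 13; s_{13} = 3; s_{14} = 19; s_{15} = 20; s_{16} = 17; s_{17} = 12; s_{18} = 20; s_{19} = 10; s_{20} = 19; s_{21} = 6; s_{22} = 10; s_{23} = 5; s_{24} = 20; s_{25} = 3.
Since (s_{24}, s_{25}) = (s_0, s_1) = (20, 3) (two consecutive terms determine the rest), the sequence is periodic with period 24.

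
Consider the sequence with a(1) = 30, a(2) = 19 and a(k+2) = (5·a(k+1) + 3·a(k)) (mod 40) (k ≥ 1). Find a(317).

a(1) = 30, a(2) = 19, a(3) = 25, a(4) = 22, a(5) = 25, a(6) = 31, a(7) = 30, a(8) = 3, a(9) = 25, a(10) = 14, a(11) = 25, a(12) = 7, a(13) = 30, a(14) = 11, a(15) = 25, a(16) = 38, a(17) = 25, a(18) = 39, a(19) = 30, a(20) = 27, a(21) = 25, a(22) = 6, a(23) = 25, a(24) = 23, a(25) = 30, a(26) = 19.
Since (a(25), a(26)) = (a(1), a(2)) = (30, 19) (two consecutive terms determine the rest), the sequence is periodic with period 24.
So a(317) = a(1 + ((317-1) mod 24)) = a(5) = 25.

25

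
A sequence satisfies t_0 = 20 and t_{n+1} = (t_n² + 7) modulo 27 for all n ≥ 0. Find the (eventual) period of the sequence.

Computing terms: t_0 = 20,  t_1 = 2,  t_2 = 11,  t_3 = 20.
The sequence repeats with period 3.

3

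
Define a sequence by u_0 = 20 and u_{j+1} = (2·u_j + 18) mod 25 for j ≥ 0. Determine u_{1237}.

18

Computing terms: u_0 = 20, u_1 = 8, u_2 = 9, u_3 = 11, u_4 = 15, u_5 = 23, u_6 = 14, u_7 = 21, u_8 = 10, u_9 = 13, u_{10} = 19, u_{11} = 6, u_{12} = 5, u_{13} = 3, u_{14} = 24, u_{15} = 16, u_{16} = 0, u_{17} = 18, u_{18} = 4, u_{19} = 1, u_{20} = 20.
Since u_{20} = u_0 = 20, the sequence is periodic with period 20.
(1237 - 0) mod 20 = 17, so u_{1237} = u_{17} = 18.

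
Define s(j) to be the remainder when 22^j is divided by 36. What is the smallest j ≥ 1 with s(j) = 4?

4

Listing terms: s(0) = 1,  s(1) = 22,  s(2) = 16,  s(3) = 28,  s(4) = 4,  s(5) = 16.
Since s(5) = s(2) = 16, the sequence is eventually periodic: after a pre-period of length 2 it cycles with period 3.
The value 4 first appears (with j ≥ 1) at s(4).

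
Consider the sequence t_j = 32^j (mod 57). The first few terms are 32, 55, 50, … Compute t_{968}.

Computing terms: t_1 = 32, t_2 = 55, t_3 = 50, t_4 = 4, t_5 = 14, t_6 = 49, t_7 = 29, t_8 = 16, t_9 = 56, t_{10} = 25, t_{11} = 2, t_{12} = 7, t_{13} = 53, t_{14} = 43, t_{15} = 8, t_{16} = 28, t_{17} = 41, t_{18} = 1, t_{19} = 32.
The sequence repeats with period 18.
(968 - 1) mod 18 = 13, so t_{968} = t_{14} = 43.

43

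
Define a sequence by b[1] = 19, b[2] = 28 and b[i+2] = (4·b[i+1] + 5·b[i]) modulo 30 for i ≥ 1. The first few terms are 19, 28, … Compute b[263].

17

b[1] = 19, b[2] = 28, b[3] = 27, b[4] = 8, b[5] = 17, b[6] = 18, b[7] = 7, b[8] = 28, b[9] = 27.
Since (b[8], b[9]) = (b[2], b[3]) = (28, 27) (two consecutive terms determine the rest), the sequence is eventually periodic: after a pre-period of length 1 it cycles with period 6.
For i ≥ 2, b[i] depends only on (i - 2) mod 6. (263 - 2) mod 6 = 3, so b[263] = b[5] = 17.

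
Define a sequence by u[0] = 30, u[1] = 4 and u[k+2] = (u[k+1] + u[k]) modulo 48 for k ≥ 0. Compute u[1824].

Computing terms: u[0] = 30,  u[1] = 4,  u[2] = 34,  u[3] = 38,  u[4] = 24,  u[5] = 14,  u[6] = 38,  u[7] = 4,  u[8] = 42,  u[9] = 46,  u[10] = 40,  u[11] = 38,  u[12] = 30,  u[13] = 20,  u[14] = 2,  u[15] = 22,  u[16] = 24,  u[17] = 46,  u[18] = 22,  u[19] = 20,  u[20] = 42,  u[21] = 14,  u[22] = 8,  u[23] = 22,  u[24] = 30,  u[25] = 4.
Since (u[24], u[25]) = (u[0], u[1]) = (30, 4) (two consecutive terms determine the rest), the sequence is periodic with period 24.
(1824 - 0) mod 24 = 0, so u[1824] = u[0] = 30.

30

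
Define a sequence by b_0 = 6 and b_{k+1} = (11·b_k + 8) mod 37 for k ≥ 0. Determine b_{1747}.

0

Listing terms: b_0 = 6, b_1 = 0, b_2 = 8, b_3 = 22, b_4 = 28, b_5 = 20, b_6 = 6.
The sequence repeats with period 6.
(1747 - 0) mod 6 = 1, so b_{1747} = b_1 = 0.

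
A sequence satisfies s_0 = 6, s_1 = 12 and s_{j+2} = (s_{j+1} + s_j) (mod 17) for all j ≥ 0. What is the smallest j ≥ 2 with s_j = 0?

7

s_0 = 6, s_1 = 12, s_2 = 1, s_3 = 13, s_4 = 14, s_5 = 10, s_6 = 7, s_7 = 0, s_8 = 7, s_9 = 7, s_{10} = 14, s_{11} = 4, s_{12} = 1, s_{13} = 5, s_{14} = 6, s_{15} = 11, s_{16} = 0, s_{17} = 11, s_{18} = 11, s_{19} = 5, s_{20} = 16, s_{21} = 4, s_{22} = 3, s_{23} = 7, s_{24} = 10, s_{25} = 0, s_{26} = 10, s_{27} = 10, s_{28} = 3, s_{29} = 13, s_{30} = 16, s_{31} = 12, s_{32} = 11, s_{33} = 6, s_{34} = 0, s_{35} = 6, s_{36} = 6, s_{37} = 12.
Since (s_{36}, s_{37}) = (s_0, s_1) = (6, 12) (two consecutive terms determine the rest), the sequence is periodic with period 36.
The value 0 first appears (with j ≥ 2) at s_7.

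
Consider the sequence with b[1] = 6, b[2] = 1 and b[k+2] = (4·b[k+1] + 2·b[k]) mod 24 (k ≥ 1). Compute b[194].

16

Computing terms: b[1] = 6, b[2] = 1, b[3] = 16, b[4] = 18, b[5] = 8, b[6] = 20, b[7] = 0, b[8] = 16, b[9] = 16, b[10] = 0, b[11] = 8, b[12] = 8, b[13] = 0, b[14] = 16.
Since (b[13], b[14]) = (b[7], b[8]) = (0, 16) (two consecutive terms determine the rest), the sequence is eventually periodic: after a pre-period of length 6 it cycles with period 6.
For k ≥ 7, b[k] depends only on (k - 7) mod 6. (194 - 7) mod 6 = 1, so b[194] = b[8] = 16.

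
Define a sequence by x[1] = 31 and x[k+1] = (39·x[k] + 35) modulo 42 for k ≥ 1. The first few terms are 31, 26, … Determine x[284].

26

Computing terms: x[1] = 31; x[2] = 26; x[3] = 41; x[4] = 38; x[5] = 5; x[6] = 20; x[7] = 17; x[8] = 26.
Since x[8] = x[2] = 26, the sequence is eventually periodic: after a pre-period of length 1 it cycles with period 6.
For k ≥ 2, x[k] depends only on (k - 2) mod 6. (284 - 2) mod 6 = 0, so x[284] = x[2] = 26.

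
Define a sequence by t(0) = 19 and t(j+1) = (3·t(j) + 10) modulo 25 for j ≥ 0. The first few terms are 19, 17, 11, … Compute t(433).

22

Listing terms: t(0) = 19, t(1) = 17, t(2) = 11, t(3) = 18, t(4) = 14, t(5) = 2, t(6) = 16, t(7) = 8, t(8) = 9, t(9) = 12, t(10) = 21, t(11) = 23, t(12) = 4, t(13) = 22, t(14) = 1, t(15) = 13, t(16) = 24, t(17) = 7, t(18) = 6, t(19) = 3, t(20) = 19.
Since t(20) = t(0) = 19, the sequence is periodic with period 20.
(433 - 0) mod 20 = 13, so t(433) = t(13) = 22.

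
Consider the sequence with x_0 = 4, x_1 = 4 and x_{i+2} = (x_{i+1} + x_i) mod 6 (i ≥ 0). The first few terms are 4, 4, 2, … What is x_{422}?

We have x_0 = 4; x_1 = 4; x_2 = 2; x_3 = 0; x_4 = 2; x_5 = 2; x_6 = 4; x_7 = 0; x_8 = 4; x_9 = 4.
The sequence repeats with period 8.
(422 - 0) mod 8 = 6, so x_{422} = x_6 = 4.

4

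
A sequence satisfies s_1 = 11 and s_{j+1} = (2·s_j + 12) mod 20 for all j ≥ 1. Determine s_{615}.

0

s_1 = 11,  s_2 = 14,  s_3 = 0,  s_4 = 12,  s_5 = 16,  s_6 = 4,  s_7 = 0.
Since s_7 = s_3 = 0, the sequence is eventually periodic: after a pre-period of length 2 it cycles with period 4.
For j ≥ 3, s_j depends only on (j - 3) mod 4. (615 - 3) mod 4 = 0, so s_{615} = s_3 = 0.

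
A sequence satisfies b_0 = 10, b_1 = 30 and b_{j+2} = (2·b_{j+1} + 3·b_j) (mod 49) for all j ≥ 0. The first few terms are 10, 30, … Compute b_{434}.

We have b_0 = 10; b_1 = 30; b_2 = 41; b_3 = 25; b_4 = 26; b_5 = 29; b_6 = 38; b_7 = 16; b_8 = 48; b_9 = 46; b_{10} = 40; b_{11} = 22; b_{12} = 17; b_{13} = 2; b_{14} = 6; b_{15} = 18; b_{16} = 5; b_{17} = 15; b_{18} = 45; b_{19} = 37; b_{20} = 13; b_{21} = 39; b_{22} = 19; b_{23} = 8; b_{24} = 24; b_{25} = 23; b_{26} = 20; b_{27} = 11; b_{28} = 33; b_{29} = 1; b_{30} = 3; b_{31} = 9; b_{32} = 27; b_{33} = 32; b_{34} = 47; b_{35} = 43; b_{36} = 31; b_{37} = 44; b_{38} = 34; b_{39} = 4; b_{40} = 12; b_{41} = 36; b_{42} = 10; b_{43} = 30.
Since (b_{42}, b_{43}) = (b_0, b_1) = (10, 30) (two consecutive terms determine the rest), the sequence is periodic with period 42.
So b_{434} = b_{0 + ((434-0) mod 42)} = b_{14} = 6.

6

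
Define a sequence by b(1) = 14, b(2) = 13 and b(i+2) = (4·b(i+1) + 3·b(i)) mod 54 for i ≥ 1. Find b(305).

16

Computing terms: b(1) = 14,  b(2) = 13,  b(3) = 40,  b(4) = 37,  b(5) = 52,  b(6) = 49,  b(7) = 28,  b(8) = 43,  b(9) = 40,  b(10) = 19,  b(11) = 34,  b(12) = 31,  b(13) = 10,  b(14) = 25,  b(15) = 22,  b(16) = 1,  b(17) = 16,  b(18) = 13,  b(19) = 46,  b(20) = 7,  b(21) = 4,  b(22) = 37,  b(23) = 52.
Since (b(22), b(23)) = (b(4), b(5)) = (37, 52) (two consecutive terms determine the rest), the sequence is eventually periodic: after a pre-period of length 3 it cycles with period 18.
For i ≥ 4, b(i) depends only on (i - 4) mod 18. (305 - 4) mod 18 = 13, so b(305) = b(17) = 16.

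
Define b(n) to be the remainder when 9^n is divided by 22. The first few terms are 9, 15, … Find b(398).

3

We have b(1) = 9,  b(2) = 15,  b(3) = 3,  b(4) = 5,  b(5) = 1,  b(6) = 9.
The sequence repeats with period 5.
(398 - 1) mod 5 = 2, so b(398) = b(3) = 3.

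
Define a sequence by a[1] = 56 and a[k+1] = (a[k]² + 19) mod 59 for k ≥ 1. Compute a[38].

31

a[1] = 56,  a[2] = 28,  a[3] = 36,  a[4] = 17,  a[5] = 13,  a[6] = 11,  a[7] = 22,  a[8] = 31,  a[9] = 36.
Since a[9] = a[3] = 36, the sequence is eventually periodic: after a pre-period of length 2 it cycles with period 6.
For k ≥ 3, a[k] depends only on (k - 3) mod 6. (38 - 3) mod 6 = 5, so a[38] = a[8] = 31.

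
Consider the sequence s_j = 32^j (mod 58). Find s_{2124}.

We have s_0 = 1,  s_1 = 32,  s_2 = 38,  s_3 = 56,  s_4 = 52,  s_5 = 40,  s_6 = 4,  s_7 = 12,  s_8 = 36,  s_9 = 50,  s_{10} = 34,  s_{11} = 44,  s_{12} = 16,  s_{13} = 48,  s_{14} = 28,  s_{15} = 26,  s_{16} = 20,  s_{17} = 2,  s_{18} = 6,  s_{19} = 18,  s_{20} = 54,  s_{21} = 46,  s_{22} = 22,  s_{23} = 8,  s_{24} = 24,  s_{25} = 14,  s_{26} = 42,  s_{27} = 10,  s_{28} = 30,  s_{29} = 32.
Since s_{29} = s_1 = 32, the sequence is eventually periodic: after a pre-period of length 1 it cycles with period 28.
For j ≥ 1, s_j depends only on (j - 1) mod 28. (2124 - 1) mod 28 = 23, so s_{2124} = s_{24} = 24.

24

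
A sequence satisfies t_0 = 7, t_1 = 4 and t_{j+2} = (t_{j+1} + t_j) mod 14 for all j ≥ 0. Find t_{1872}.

Computing terms: t_0 = 7; t_1 = 4; t_2 = 11; t_3 = 1; t_4 = 12; t_5 = 13; t_6 = 11; t_7 = 10; t_8 = 7; t_9 = 3; t_{10} = 10; t_{11} = 13; t_{12} = 9; t_{13} = 8; t_{14} = 3; t_{15} = 11; t_{16} = 0; t_{17} = 11; t_{18} = 11; t_{19} = 8; t_{20} = 5; t_{21} = 13; t_{22} = 4; t_{23} = 3; t_{24} = 7; t_{25} = 10; t_{26} = 3; t_{27} = 13; t_{28} = 2; t_{29} = 1; t_{30} = 3; t_{31} = 4; t_{32} = 7; t_{33} = 11; t_{34} = 4; t_{35} = 1; t_{36} = 5; t_{37} = 6; t_{38} = 11; t_{39} = 3; t_{40} = 0; t_{41} = 3; t_{42} = 3; t_{43} = 6; t_{44} = 9; t_{45} = 1; t_{46} = 10; t_{47} = 11; t_{48} = 7; t_{49} = 4.
The sequence repeats with period 48.
So t_{1872} = t_{0 + ((1872-0) mod 48)} = t_0 = 7.

7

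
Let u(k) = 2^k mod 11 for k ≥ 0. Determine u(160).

1

u(0) = 1; u(1) = 2; u(2) = 4; u(3) = 8; u(4) = 5; u(5) = 10; u(6) = 9; u(7) = 7; u(8) = 3; u(9) = 6; u(10) = 1.
Since u(10) = u(0) = 1, the sequence is periodic with period 10.
(160 - 0) mod 10 = 0, so u(160) = u(0) = 1.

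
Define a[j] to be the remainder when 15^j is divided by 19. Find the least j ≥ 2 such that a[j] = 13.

We have a[1] = 15,  a[2] = 16,  a[3] = 12,  a[4] = 9,  a[5] = 2,  a[6] = 11,  a[7] = 13,  a[8] = 5,  a[9] = 18,  a[10] = 4,  a[11] = 3,  a[12] = 7,  a[13] = 10,  a[14] = 17,  a[15] = 8,  a[16] = 6,  a[17] = 14,  a[18] = 1,  a[19] = 15.
The sequence repeats with period 18.
The value 13 first appears (with j ≥ 2) at a[7].

7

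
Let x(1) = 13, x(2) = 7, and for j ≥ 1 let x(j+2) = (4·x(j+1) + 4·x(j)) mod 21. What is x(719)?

x(1) = 13; x(2) = 7; x(3) = 17; x(4) = 12; x(5) = 11; x(6) = 8; x(7) = 13; x(8) = 0; x(9) = 10; x(10) = 19; x(11) = 11; x(12) = 15; x(13) = 20; x(14) = 14; x(15) = 10; x(16) = 12; x(17) = 4; x(18) = 1; x(19) = 20; x(20) = 0; x(21) = 17; x(22) = 5; x(23) = 4; x(24) = 15; x(25) = 13; x(26) = 7.
Since (x(25), x(26)) = (x(1), x(2)) = (13, 7) (two consecutive terms determine the rest), the sequence is periodic with period 24.
So x(719) = x(1 + ((719-1) mod 24)) = x(23) = 4.

4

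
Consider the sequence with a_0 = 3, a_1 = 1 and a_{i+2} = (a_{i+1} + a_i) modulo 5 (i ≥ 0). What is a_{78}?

Computing terms: a_0 = 3; a_1 = 1; a_2 = 4; a_3 = 0; a_4 = 4; a_5 = 4; a_6 = 3; a_7 = 2; a_8 = 0; a_9 = 2; a_{10} = 2; a_{11} = 4; a_{12} = 1; a_{13} = 0; a_{14} = 1; a_{15} = 1; a_{16} = 2; a_{17} = 3; a_{18} = 0; a_{19} = 3; a_{20} = 3; a_{21} = 1.
The sequence repeats with period 20.
So a_{78} = a_{0 + ((78-0) mod 20)} = a_{18} = 0.

0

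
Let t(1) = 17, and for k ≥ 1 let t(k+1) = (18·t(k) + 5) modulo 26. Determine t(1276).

5

Listing terms: t(1) = 17; t(2) = 25; t(3) = 13; t(4) = 5; t(5) = 17.
Since t(5) = t(1) = 17, the sequence is periodic with period 4.
So t(1276) = t(1 + ((1276-1) mod 4)) = t(4) = 5.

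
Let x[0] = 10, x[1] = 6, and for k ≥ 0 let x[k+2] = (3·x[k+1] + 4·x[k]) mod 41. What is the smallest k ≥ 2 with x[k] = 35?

6

Computing terms: x[0] = 10; x[1] = 6; x[2] = 17; x[3] = 34; x[4] = 6; x[5] = 31; x[6] = 35; x[7] = 24; x[8] = 7; x[9] = 35; x[10] = 10; x[11] = 6.
Since (x[10], x[11]) = (x[0], x[1]) = (10, 6) (two consecutive terms determine the rest), the sequence is periodic with period 10.
The value 35 first appears (with k ≥ 2) at x[6].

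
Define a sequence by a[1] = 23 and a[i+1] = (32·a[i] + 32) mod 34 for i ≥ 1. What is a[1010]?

a[1] = 23, a[2] = 20, a[3] = 26, a[4] = 14, a[5] = 4, a[6] = 24, a[7] = 18, a[8] = 30, a[9] = 6, a[10] = 20.
Since a[10] = a[2] = 20, the sequence is eventually periodic: after a pre-period of length 1 it cycles with period 8.
For i ≥ 2, a[i] depends only on (i - 2) mod 8. (1010 - 2) mod 8 = 0, so a[1010] = a[2] = 20.

20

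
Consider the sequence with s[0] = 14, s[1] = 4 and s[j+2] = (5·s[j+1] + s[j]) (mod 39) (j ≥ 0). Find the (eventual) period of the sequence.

24

Computing terms: s[0] = 14; s[1] = 4; s[2] = 34; s[3] = 18; s[4] = 7; s[5] = 14; s[6] = 38; s[7] = 9; s[8] = 5; s[9] = 34; s[10] = 19; s[11] = 12; s[12] = 1; s[13] = 17; s[14] = 8; s[15] = 18; s[16] = 20; s[17] = 1; s[18] = 25; s[19] = 9; s[20] = 31; s[21] = 8; s[22] = 32; s[23] = 12; s[24] = 14; s[25] = 4.
Since (s[24], s[25]) = (s[0], s[1]) = (14, 4) (two consecutive terms determine the rest), the sequence is periodic with period 24.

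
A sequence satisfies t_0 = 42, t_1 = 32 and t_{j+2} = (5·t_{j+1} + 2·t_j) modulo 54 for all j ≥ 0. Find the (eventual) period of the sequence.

9

t_0 = 42, t_1 = 32, t_2 = 28, t_3 = 42, t_4 = 50, t_5 = 10, t_6 = 42, t_7 = 14, t_8 = 46, t_9 = 42, t_{10} = 32.
Since (t_9, t_{10}) = (t_0, t_1) = (42, 32) (two consecutive terms determine the rest), the sequence is periodic with period 9.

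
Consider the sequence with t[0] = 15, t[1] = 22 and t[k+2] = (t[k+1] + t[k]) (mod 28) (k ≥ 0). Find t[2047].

14

t[0] = 15, t[1] = 22, t[2] = 9, t[3] = 3, t[4] = 12, t[5] = 15, t[6] = 27, t[7] = 14, t[8] = 13, t[9] = 27, t[10] = 12, t[11] = 11, t[12] = 23, t[13] = 6, t[14] = 1, t[15] = 7, t[16] = 8, t[17] = 15, t[18] = 23, t[19] = 10, t[20] = 5, t[21] = 15, t[22] = 20, t[23] = 7, t[24] = 27, t[25] = 6, t[26] = 5, t[27] = 11, t[28] = 16, t[29] = 27, t[30] = 15, t[31] = 14, t[32] = 1, t[33] = 15, t[34] = 16, t[35] = 3, t[36] = 19, t[37] = 22, t[38] = 13, t[39] = 7, t[40] = 20, t[41] = 27, t[42] = 19, t[43] = 18, t[44] = 9, t[45] = 27, t[46] = 8, t[47] = 7, t[48] = 15, t[49] = 22.
The sequence repeats with period 48.
(2047 - 0) mod 48 = 31, so t[2047] = t[31] = 14.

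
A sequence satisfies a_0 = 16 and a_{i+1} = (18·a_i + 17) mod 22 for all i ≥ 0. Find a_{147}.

Computing terms: a_0 = 16,  a_1 = 19,  a_2 = 7,  a_3 = 11,  a_4 = 17,  a_5 = 15,  a_6 = 1,  a_7 = 13,  a_8 = 9,  a_9 = 3,  a_{10} = 5,  a_{11} = 19.
Since a_{11} = a_1 = 19, the sequence is eventually periodic: after a pre-period of length 1 it cycles with period 10.
For i ≥ 1, a_i depends only on (i - 1) mod 10. (147 - 1) mod 10 = 6, so a_{147} = a_7 = 13.

13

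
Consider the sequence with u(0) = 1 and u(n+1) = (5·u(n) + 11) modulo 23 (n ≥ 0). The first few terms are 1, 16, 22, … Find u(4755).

Listing terms: u(0) = 1,  u(1) = 16,  u(2) = 22,  u(3) = 6,  u(4) = 18,  u(5) = 9,  u(6) = 10,  u(7) = 15,  u(8) = 17,  u(9) = 4,  u(10) = 8,  u(11) = 5,  u(12) = 13,  u(13) = 7,  u(14) = 0,  u(15) = 11,  u(16) = 20,  u(17) = 19,  u(18) = 14,  u(19) = 12,  u(20) = 2,  u(21) = 21,  u(22) = 1.
Since u(22) = u(0) = 1, the sequence is periodic with period 22.
So u(4755) = u(0 + ((4755-0) mod 22)) = u(3) = 6.

6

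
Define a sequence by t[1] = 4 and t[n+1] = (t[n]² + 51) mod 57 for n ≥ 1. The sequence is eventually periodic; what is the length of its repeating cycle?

5

We have t[1] = 4; t[2] = 10; t[3] = 37; t[4] = 52; t[5] = 19; t[6] = 13; t[7] = 49; t[8] = 1; t[9] = 52.
Since t[9] = t[4] = 52, the sequence is eventually periodic: after a pre-period of length 3 it cycles with period 5.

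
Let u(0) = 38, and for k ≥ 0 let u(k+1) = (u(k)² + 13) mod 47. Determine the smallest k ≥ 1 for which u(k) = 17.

5

We have u(0) = 38,  u(1) = 0,  u(2) = 13,  u(3) = 41,  u(4) = 2,  u(5) = 17,  u(6) = 20,  u(7) = 37,  u(8) = 19,  u(9) = 45,  u(10) = 17.
Since u(10) = u(5) = 17, the sequence is eventually periodic: after a pre-period of length 5 it cycles with period 5.
The value 17 first appears (with k ≥ 1) at u(5).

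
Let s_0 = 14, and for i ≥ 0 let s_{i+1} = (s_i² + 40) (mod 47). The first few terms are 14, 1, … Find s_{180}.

s_0 = 14, s_1 = 1, s_2 = 41, s_3 = 29, s_4 = 35, s_5 = 43, s_6 = 9, s_7 = 27, s_8 = 17, s_9 = 0, s_{10} = 40, s_{11} = 42, s_{12} = 18, s_{13} = 35.
Since s_{13} = s_4 = 35, the sequence is eventually periodic: after a pre-period of length 4 it cycles with period 9.
For i ≥ 4, s_i depends only on (i - 4) mod 9. (180 - 4) mod 9 = 5, so s_{180} = s_9 = 0.

0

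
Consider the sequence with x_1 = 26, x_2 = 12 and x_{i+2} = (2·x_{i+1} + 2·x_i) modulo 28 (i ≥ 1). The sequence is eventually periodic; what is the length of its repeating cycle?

We have x_1 = 26; x_2 = 12; x_3 = 20; x_4 = 8; x_5 = 0; x_6 = 16; x_7 = 4; x_8 = 12; x_9 = 4; x_{10} = 4; x_{11} = 16; x_{12} = 12; x_{13} = 0; x_{14} = 24; x_{15} = 20; x_{16} = 4; x_{17} = 20; x_{18} = 20; x_{19} = 24; x_{20} = 4; x_{21} = 0; x_{22} = 8; x_{23} = 16; x_{24} = 20; x_{25} = 16; x_{26} = 16; x_{27} = 8; x_{28} = 20; x_{29} = 0; x_{30} = 12; x_{31} = 24; x_{32} = 16; x_{33} = 24; x_{34} = 24; x_{35} = 12; x_{36} = 16; x_{37} = 0; x_{38} = 4; x_{39} = 8; x_{40} = 24; x_{41} = 8; x_{42} = 8; x_{43} = 4; x_{44} = 24; x_{45} = 0; x_{46} = 20; x_{47} = 12; x_{48} = 8; x_{49} = 12; x_{50} = 12; x_{51} = 20.
Since (x_{50}, x_{51}) = (x_2, x_3) = (12, 20) (two consecutive terms determine the rest), the sequence is eventually periodic: after a pre-period of length 1 it cycles with period 48.

48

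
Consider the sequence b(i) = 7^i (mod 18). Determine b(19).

Computing terms: b(0) = 1, b(1) = 7, b(2) = 13, b(3) = 1.
Since b(3) = b(0) = 1, the sequence is periodic with period 3.
(19 - 0) mod 3 = 1, so b(19) = b(1) = 7.

7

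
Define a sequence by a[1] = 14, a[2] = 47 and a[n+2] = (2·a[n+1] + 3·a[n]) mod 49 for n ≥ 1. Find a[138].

Computing terms: a[1] = 14,  a[2] = 47,  a[3] = 38,  a[4] = 21,  a[5] = 9,  a[6] = 32,  a[7] = 42,  a[8] = 33,  a[9] = 45,  a[10] = 42,  a[11] = 23,  a[12] = 25,  a[13] = 21,  a[14] = 19,  a[15] = 3,  a[16] = 14,  a[17] = 37,  a[18] = 18,  a[19] = 0,  a[20] = 5,  a[21] = 10,  a[22] = 35,  a[23] = 2,  a[24] = 11,  a[25] = 28,  a[26] = 40,  a[27] = 17,  a[28] = 7,  a[29] = 16,  a[30] = 4,  a[31] = 7,  a[32] = 26,  a[33] = 24,  a[34] = 28,  a[35] = 30,  a[36] = 46,  a[37] = 35,  a[38] = 12,  a[39] = 31,  a[40] = 0,  a[41] = 44,  a[42] = 39,  a[43] = 14,  a[44] = 47.
The sequence repeats with period 42.
(138 - 1) mod 42 = 11, so a[138] = a[12] = 25.

25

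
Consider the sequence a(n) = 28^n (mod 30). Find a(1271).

a(1) = 28; a(2) = 4; a(3) = 22; a(4) = 16; a(5) = 28.
The sequence repeats with period 4.
(1271 - 1) mod 4 = 2, so a(1271) = a(3) = 22.

22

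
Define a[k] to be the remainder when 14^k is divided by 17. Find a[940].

Listing terms: a[0] = 1; a[1] = 14; a[2] = 9; a[3] = 7; a[4] = 13; a[5] = 12; a[6] = 15; a[7] = 6; a[8] = 16; a[9] = 3; a[10] = 8; a[11] = 10; a[12] = 4; a[13] = 5; a[14] = 2; a[15] = 11; a[16] = 1.
Since a[16] = a[0] = 1, the sequence is periodic with period 16.
So a[940] = a[0 + ((940-0) mod 16)] = a[12] = 4.

4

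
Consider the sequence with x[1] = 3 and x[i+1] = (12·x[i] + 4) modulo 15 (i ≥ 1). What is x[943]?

4

Computing terms: x[1] = 3,  x[2] = 10,  x[3] = 4,  x[4] = 7,  x[5] = 13,  x[6] = 10.
Since x[6] = x[2] = 10, the sequence is eventually periodic: after a pre-period of length 1 it cycles with period 4.
For i ≥ 2, x[i] depends only on (i - 2) mod 4. (943 - 2) mod 4 = 1, so x[943] = x[3] = 4.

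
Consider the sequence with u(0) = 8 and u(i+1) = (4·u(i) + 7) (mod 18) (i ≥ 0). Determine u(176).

We have u(0) = 8,  u(1) = 3,  u(2) = 1,  u(3) = 11,  u(4) = 15,  u(5) = 13,  u(6) = 5,  u(7) = 9,  u(8) = 7,  u(9) = 17,  u(10) = 3.
Since u(10) = u(1) = 3, the sequence is eventually periodic: after a pre-period of length 1 it cycles with period 9.
For i ≥ 1, u(i) depends only on (i - 1) mod 9. (176 - 1) mod 9 = 4, so u(176) = u(5) = 13.

13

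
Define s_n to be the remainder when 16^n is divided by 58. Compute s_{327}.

We have s_1 = 16, s_2 = 24, s_3 = 36, s_4 = 54, s_5 = 52, s_6 = 20, s_7 = 30, s_8 = 16.
Since s_8 = s_1 = 16, the sequence is periodic with period 7.
(327 - 1) mod 7 = 4, so s_{327} = s_5 = 52.

52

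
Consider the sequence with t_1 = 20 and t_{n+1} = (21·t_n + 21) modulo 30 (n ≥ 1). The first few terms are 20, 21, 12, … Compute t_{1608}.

Listing terms: t_1 = 20; t_2 = 21; t_3 = 12; t_4 = 3; t_5 = 24; t_6 = 15; t_7 = 6; t_8 = 27; t_9 = 18; t_{10} = 9; t_{11} = 0; t_{12} = 21.
Since t_{12} = t_2 = 21, the sequence is eventually periodic: after a pre-period of length 1 it cycles with period 10.
For n ≥ 2, t_n depends only on (n - 2) mod 10. (1608 - 2) mod 10 = 6, so t_{1608} = t_8 = 27.

27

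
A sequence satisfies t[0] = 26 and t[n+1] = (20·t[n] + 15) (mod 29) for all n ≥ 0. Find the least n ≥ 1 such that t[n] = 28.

4

Listing terms: t[0] = 26, t[1] = 13, t[2] = 14, t[3] = 5, t[4] = 28, t[5] = 24, t[6] = 2, t[7] = 26.
The sequence repeats with period 7.
The value 28 first appears (with n ≥ 1) at t[4].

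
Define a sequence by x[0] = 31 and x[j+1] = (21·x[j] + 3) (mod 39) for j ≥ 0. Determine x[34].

9

x[0] = 31; x[1] = 30; x[2] = 9; x[3] = 36; x[4] = 18; x[5] = 30.
Since x[5] = x[1] = 30, the sequence is eventually periodic: after a pre-period of length 1 it cycles with period 4.
For j ≥ 1, x[j] depends only on (j - 1) mod 4. (34 - 1) mod 4 = 1, so x[34] = x[2] = 9.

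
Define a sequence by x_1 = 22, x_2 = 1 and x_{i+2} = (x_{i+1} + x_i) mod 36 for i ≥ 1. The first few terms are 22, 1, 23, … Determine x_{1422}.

35

We have x_1 = 22,  x_2 = 1,  x_3 = 23,  x_4 = 24,  x_5 = 11,  x_6 = 35,  x_7 = 10,  x_8 = 9,  x_9 = 19,  x_{10} = 28,  x_{11} = 11,  x_{12} = 3,  x_{13} = 14,  x_{14} = 17,  x_{15} = 31,  x_{16} = 12,  x_{17} = 7,  x_{18} = 19,  x_{19} = 26,  x_{20} = 9,  x_{21} = 35,  x_{22} = 8,  x_{23} = 7,  x_{24} = 15,  x_{25} = 22,  x_{26} = 1.
The sequence repeats with period 24.
So x_{1422} = x_{1 + ((1422-1) mod 24)} = x_6 = 35.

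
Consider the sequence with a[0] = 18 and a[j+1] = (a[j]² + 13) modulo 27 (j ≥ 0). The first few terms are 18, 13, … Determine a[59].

Listing terms: a[0] = 18, a[1] = 13, a[2] = 20, a[3] = 8, a[4] = 23, a[5] = 2, a[6] = 17, a[7] = 5, a[8] = 11, a[9] = 26, a[10] = 14, a[11] = 20.
Since a[11] = a[2] = 20, the sequence is eventually periodic: after a pre-period of length 2 it cycles with period 9.
For j ≥ 2, a[j] depends only on (j - 2) mod 9. (59 - 2) mod 9 = 3, so a[59] = a[5] = 2.

2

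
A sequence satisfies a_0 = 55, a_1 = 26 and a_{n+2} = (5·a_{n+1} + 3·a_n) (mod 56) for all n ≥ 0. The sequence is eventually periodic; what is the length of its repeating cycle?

a_0 = 55,  a_1 = 26,  a_2 = 15,  a_3 = 41,  a_4 = 26,  a_5 = 29,  a_6 = 55,  a_7 = 26.
Since (a_6, a_7) = (a_0, a_1) = (55, 26) (two consecutive terms determine the rest), the sequence is periodic with period 6.

6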